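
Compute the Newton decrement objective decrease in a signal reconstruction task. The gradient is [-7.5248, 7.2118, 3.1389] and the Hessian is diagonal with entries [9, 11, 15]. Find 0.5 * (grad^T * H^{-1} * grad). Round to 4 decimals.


Step 1: H is diagonal, so H^(-1) * g = [-0.8361, 0.6556, 0.2093].
Step 2: g^T H^(-1) g = sum_i g_i^2 / H_ii
  = (-7.5248)^2/9 + (7.2118)^2/11 + (3.1389)^2/15
  = 6.2914 + 4.7282 + 0.6568 = 11.6764
Step 3: Objective decrease = 0.5 * g^T H^(-1) g = 5.8382


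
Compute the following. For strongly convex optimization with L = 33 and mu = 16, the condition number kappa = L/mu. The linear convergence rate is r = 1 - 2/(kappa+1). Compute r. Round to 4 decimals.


Step 1: Compute the condition number.
kappa = L/mu = 33/16 = 2.0625
Step 2: Compute the convergence rate.
r = 1 - 2/(kappa + 1) = 1 - 2*mu/(L + mu) = (L - mu)/(L + mu) = 17/49 = 0.3469


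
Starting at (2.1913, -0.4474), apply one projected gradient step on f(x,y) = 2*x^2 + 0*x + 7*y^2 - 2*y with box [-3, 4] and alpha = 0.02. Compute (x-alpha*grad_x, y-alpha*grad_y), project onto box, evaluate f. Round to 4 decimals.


Step 1: Compute gradient at (2.1913, -0.4474).
grad_x = 2*2*2.1913 + 0 = 8.7652
grad_y = 2*7*-0.4474 - 2 = -8.2636
Step 2: Gradient step.
x_raw = 2.1913 - 0.02*8.7652 = 2.016
y_raw = -0.4474 - 0.02*-8.2636 = -0.2821
Step 3: Project onto [-3, 4].
x_proj = clip(2.016) = 2.016
y_proj = clip(-0.2821) = -0.2821
Step 4: Evaluate f.
f(2.016, -0.2821) = 9.2499


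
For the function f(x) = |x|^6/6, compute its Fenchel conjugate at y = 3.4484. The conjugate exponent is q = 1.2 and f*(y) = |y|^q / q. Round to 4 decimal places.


The conjugate exponent q satisfies 1/p + 1/q = 1.
p = 6, so q = 6/(6 - 1) = 1.2
|y|^q = 3.4484^1.2 = 4.4171
f*(3.4484) = 4.4171 / 1.2 = 3.6809


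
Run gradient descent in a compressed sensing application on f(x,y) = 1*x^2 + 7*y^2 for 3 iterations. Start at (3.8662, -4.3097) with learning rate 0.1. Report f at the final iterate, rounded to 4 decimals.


Gradient descent on f(x,y) = 1*x^2 + 7*y^2.
Starting point: (3.8662, -4.3097), alpha = 0.1
Step 1: grad_x = 2*1*3.8662 = 7.7324, grad_y = 2*7*-4.3097 = -60.3358
  x_1 = 3.8662 - 0.1*7.7324 = 3.093
  y_1 = -4.3097 - 0.1*-60.3358 = 1.7239
Step 2: grad_x = 2*1*3.093 = 6.1859, grad_y = 2*7*1.7239 = 24.1343
  x_2 = 3.093 - 0.1*6.1859 = 2.4744
  y_2 = 1.7239 - 0.1*24.1343 = -0.6896
Step 3: grad_x = 2*1*2.4744 = 4.9487, grad_y = 2*7*-0.6896 = -9.6537
  x_3 = 2.4744 - 0.1*4.9487 = 1.9795
  y_3 = -0.6896 - 0.1*-9.6537 = 0.2758
f(1.9795, 0.2758) = 1*1.9795^2 + 7*0.2758^2 = 4.4509


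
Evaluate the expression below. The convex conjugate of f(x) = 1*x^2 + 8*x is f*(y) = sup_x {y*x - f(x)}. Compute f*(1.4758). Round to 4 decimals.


f*(y) = sup_x {y*x - a*x^2 - b*x} = sup_x {(y-b)*x - a*x^2}
FOC: (y - b) - 2a*x = 0 => x* = (y - b)/(2a)
x* = (1.4758 - 8)/(2*1) = -3.2621
f*(1.4758) = (y-b)^2/(4a) = (1.4758 - 8)^2/(4*1)
= 42.5652/4 = 10.6413


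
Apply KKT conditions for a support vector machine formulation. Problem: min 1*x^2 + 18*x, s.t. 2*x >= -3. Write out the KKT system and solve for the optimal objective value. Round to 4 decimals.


Step 1: Try lambda = 0 (constraint inactive).
x_unc = -18/(2*1) = -9.0
Check: 2*-9.0 = -18.0 < -3 -- violated!
Step 2: Constraint must be active: 2*x = -3
x* = -3/2 = -1.5
lambda = (2*1*(-1.5) + 18)/2 = 7.5
Step 3: Compute optimal value.
f(x*) = 1*(-1.5)^2 + 18*(-1.5) = -24.75


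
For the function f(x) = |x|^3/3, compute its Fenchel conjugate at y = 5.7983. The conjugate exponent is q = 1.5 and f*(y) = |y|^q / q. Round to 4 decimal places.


The conjugate exponent q satisfies 1/p + 1/q = 1.
p = 3, so q = 3/(3 - 1) = 1.5
|y|^q = 5.7983^1.5 = 13.9621
f*(5.7983) = 13.9621 / 1.5 = 9.3081


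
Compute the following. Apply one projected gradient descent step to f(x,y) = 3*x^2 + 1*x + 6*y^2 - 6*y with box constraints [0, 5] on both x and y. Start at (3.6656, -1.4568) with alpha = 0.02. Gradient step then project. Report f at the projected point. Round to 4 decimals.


Step 1: Compute gradient at (3.6656, -1.4568).
grad_x = 2*3*3.6656 + 1 = 22.9936
grad_y = 2*6*-1.4568 - 6 = -23.4816
Step 2: Gradient step.
x_raw = 3.6656 - 0.02*22.9936 = 3.2057
y_raw = -1.4568 - 0.02*-23.4816 = -0.9872
Step 3: Project onto [0, 5].
x_proj = clip(3.2057) = 3.2057
y_proj = clip(-0.9872) = 0.0
Step 4: Evaluate f.
f(3.2057, 0.0) = 34.0358


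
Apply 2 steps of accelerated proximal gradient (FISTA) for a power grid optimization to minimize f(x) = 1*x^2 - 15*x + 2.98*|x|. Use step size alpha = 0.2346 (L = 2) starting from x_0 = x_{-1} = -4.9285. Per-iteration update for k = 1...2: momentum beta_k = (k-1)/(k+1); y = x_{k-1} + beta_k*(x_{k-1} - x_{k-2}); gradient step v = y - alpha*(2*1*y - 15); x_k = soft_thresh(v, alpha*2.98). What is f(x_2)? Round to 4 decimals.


FISTA on f(x) = 1*x^2 - 15*x + 2.98*|x|
L = 2, alpha = 0.2346
Iteration 1: beta = 0.0, y = -4.9285 + 0.0*(-4.9285 + 4.9285) = -4.9285
  grad(y) = -24.857, v = y - alpha*grad = 0.903
  prox(v) = soft_thresh(0.903, 0.6991) = 0.2038
Iteration 2: beta = 0.3333, y = 0.2038 + 0.3333*(0.2038 + 4.9285) = 1.9146
  grad(y) = -11.1707, v = y - alpha*grad = 4.5353
  prox(v) = soft_thresh(4.5353, 0.6991) = 3.8362
f(x_2) = 1*3.8362^2 - 15*3.8362 + 2.98*|3.8362| = -31.3946


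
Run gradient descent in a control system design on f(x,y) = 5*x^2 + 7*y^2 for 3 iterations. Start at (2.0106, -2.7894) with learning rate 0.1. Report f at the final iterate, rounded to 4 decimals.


Gradient descent on f(x,y) = 5*x^2 + 7*y^2.
Starting point: (2.0106, -2.7894), alpha = 0.1
Step 1: grad_x = 2*5*2.0106 = 20.106, grad_y = 2*7*-2.7894 = -39.0516
  x_1 = 2.0106 - 0.1*20.106 = 0.0
  y_1 = -2.7894 - 0.1*-39.0516 = 1.1158
Step 2: grad_x = 2*5*0.0 = 0.0, grad_y = 2*7*1.1158 = 15.6206
  x_2 = 0.0 - 0.1*0.0 = 0.0
  y_2 = 1.1158 - 0.1*15.6206 = -0.4463
Step 3: grad_x = 2*5*0.0 = 0.0, grad_y = 2*7*-0.4463 = -6.2483
  x_3 = 0.0 - 0.1*0.0 = 0.0
  y_3 = -0.4463 - 0.1*-6.2483 = 0.1785
f(0.0, 0.1785) = 5*0.0^2 + 7*0.1785^2 = 0.2231


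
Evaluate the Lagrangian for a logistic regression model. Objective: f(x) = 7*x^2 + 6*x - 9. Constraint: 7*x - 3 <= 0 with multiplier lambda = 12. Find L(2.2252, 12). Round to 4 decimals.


Step 1: Evaluate f(x).
f(2.2252) = 7*2.2252^2 + 6*2.2252 - 9 = 39.0118
Step 2: Evaluate g(x).
g(2.2252) = 7*2.2252 - 3 = 12.5764
Step 3: Compute Lagrangian.
L = 39.0118 + 12*12.5764 = 189.9286


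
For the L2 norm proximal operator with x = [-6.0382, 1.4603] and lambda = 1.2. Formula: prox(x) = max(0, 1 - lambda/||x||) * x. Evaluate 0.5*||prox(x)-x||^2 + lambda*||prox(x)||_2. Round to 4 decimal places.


Step 1: Compute ||x||.
||x|| = 6.2123
Step 2: Compute scaling factor.
scale = max(0, 1 - 1.2/6.2123) = 0.8068
Step 3: prox(x) = [-4.8718, 1.1782]
||prox(x)|| = 5.0123
Step 4: Proximal objective.
0.5*||prox-x||^2 = 0.72
lambda*||prox|| = 6.0148
Total = 6.7347


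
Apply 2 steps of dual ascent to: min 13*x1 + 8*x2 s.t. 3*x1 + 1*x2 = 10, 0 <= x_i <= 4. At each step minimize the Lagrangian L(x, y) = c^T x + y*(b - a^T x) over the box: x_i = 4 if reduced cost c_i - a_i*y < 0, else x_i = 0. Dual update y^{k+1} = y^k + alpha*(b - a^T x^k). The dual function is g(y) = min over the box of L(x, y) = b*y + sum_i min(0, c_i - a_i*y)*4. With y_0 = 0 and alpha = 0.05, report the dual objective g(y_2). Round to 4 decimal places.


Dual ascent for LP: min 13*x1 + 8*x2, 3*x1 + 1*x2 = 10, 0 <= x_i <= 4
Step 1: y^k = 0.0, reduced costs: (13.0, 8.0)
  x^k = (0.0, 0.0), subgradient = b - a^T x = 10.0
  y^{k+1} = 0.0 + 0.05*10.0 = 0.5
Step 2: y^k = 0.5, reduced costs: (11.5, 7.5)
  x^k = (0.0, 0.0), subgradient = b - a^T x = 10.0
  y^{k+1} = 0.5 + 0.05*10.0 = 1.0
Dual objective at y_2 = 1.0: reduced costs (10.0, 7.0), box minimizer x = (0.0, 0.0)
g(y_2) = b*y + (c1 - a1*y)*x1 + (c2 - a2*y)*x2 = 10*1.0 + 10.0*0.0 + 7.0*0.0 = 10.0 + 0.0 + 0.0 = 10.0


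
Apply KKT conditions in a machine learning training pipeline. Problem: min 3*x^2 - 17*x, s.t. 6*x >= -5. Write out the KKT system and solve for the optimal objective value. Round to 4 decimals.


Step 1: Try lambda = 0 (constraint inactive).
Stationarity: 2*3*x - 17 = 0
x* = 17/(2*3) = 17/6 = 2.8333 (rounded; the exact value 17/6 is used below)
Check constraint: 6*2.8333 = 16.9998 >= -5 -- satisfied.
Step 2: Compute optimal value.
f(x*) = 3*(17/6)^2 - 17*(17/6) = -24.0833


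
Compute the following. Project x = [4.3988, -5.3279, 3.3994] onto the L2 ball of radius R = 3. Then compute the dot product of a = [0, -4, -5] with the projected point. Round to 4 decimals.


Step 1: Compute ||x|| (intermediates to 6 decimals).
||x|| = sqrt(4.3988^2 + (-5.3279)^2 + 3.3994^2) = 7.700122
Step 2: Project.
Since ||x|| > R, scale = R/||x|| = 3/7.700122 = 0.389604, proj(x) = scale * x
proj(x) = [1.71379, -2.075771, 1.32442]
Step 3: Dot product.
a^T * proj(x) = 0*1.71379 - 4*(-2.075771) - 5*1.32442 = 1.681


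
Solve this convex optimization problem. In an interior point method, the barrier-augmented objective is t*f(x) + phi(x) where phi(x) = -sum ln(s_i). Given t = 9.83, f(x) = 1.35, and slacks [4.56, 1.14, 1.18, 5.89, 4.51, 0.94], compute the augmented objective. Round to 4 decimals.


Step 1: Compute log-barrier.
ln values: [1.5173, 0.131, 0.1655, 1.7733, 1.5063, -0.0619]
phi = -(1.5173 + 0.131 + 0.1655 + 1.7733 + 1.5063 - 0.0619) = -5.0315
Step 2: Compute augmented objective.
t*f(x) = 9.83*1.35 = 13.2705
Total = 13.2705 - 5.0315 = 8.239


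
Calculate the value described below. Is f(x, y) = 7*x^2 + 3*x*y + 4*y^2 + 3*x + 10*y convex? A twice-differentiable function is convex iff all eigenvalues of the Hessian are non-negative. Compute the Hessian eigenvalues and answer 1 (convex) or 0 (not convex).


The Hessian of f(x,y) = 7*x^2 + 3*x*y + 4*y^2 + 3*x + 10*y is:
H = [[14, 3], [3, 8]]
Trace = 14 + 8 = 22
Determinant = 14*8 - (3)^2 = 103
Discriminant = (22)^2 - 4*103 = 72.0
Eigenvalues: lambda_1 = 6.7574, lambda_2 = 15.2426
The function is convex.

1


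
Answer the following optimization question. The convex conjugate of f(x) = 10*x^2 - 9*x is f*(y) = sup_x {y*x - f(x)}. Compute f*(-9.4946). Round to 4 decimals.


f*(y) = sup_x {y*x - a*x^2 - b*x} = sup_x {(y-b)*x - a*x^2}
FOC: (y - b) - 2a*x = 0 => x* = (y - b)/(2a)
x* = (-9.4946 + 9)/(2*10) = -0.0247
f*(-9.4946) = (y-b)^2/(4a) = (-9.4946 + 9)^2/(4*10)
= 0.2446/40 = 0.0061


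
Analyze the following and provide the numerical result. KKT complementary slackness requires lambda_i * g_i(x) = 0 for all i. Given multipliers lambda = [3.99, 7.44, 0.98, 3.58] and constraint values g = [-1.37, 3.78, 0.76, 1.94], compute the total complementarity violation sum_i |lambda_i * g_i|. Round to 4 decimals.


KKT complementary slackness check:
lambda_1 * g_1 = 3.99 * -1.37 = -5.4663
lambda_2 * g_2 = 7.44 * 3.78 = 28.1232
lambda_3 * g_3 = 0.98 * 0.76 = 0.7448
lambda_4 * g_4 = 3.58 * 1.94 = 6.9452
Total violation = 5.4663 + 28.1232 + 0.7448 + 6.9452 = 41.2795


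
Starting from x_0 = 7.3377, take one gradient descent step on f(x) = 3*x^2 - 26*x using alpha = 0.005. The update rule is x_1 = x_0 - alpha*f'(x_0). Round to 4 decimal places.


We compute the gradient at x_0 and apply the update.
f'(x) = 6*x - 26
f'(7.3377) = 6*7.3377 - 26 = 18.0262
x_1 = 7.3377 - 0.005*18.0262 = 7.2476


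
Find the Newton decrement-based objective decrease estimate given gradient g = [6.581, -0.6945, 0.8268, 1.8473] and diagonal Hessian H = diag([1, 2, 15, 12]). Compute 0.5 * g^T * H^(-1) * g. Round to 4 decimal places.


Step 1: H is diagonal, so H^(-1) * g = [6.581, -0.3473, 0.0551, 0.1539].
Step 2: g^T H^(-1) g = sum_i g_i^2 / H_ii
  = (6.581)^2/1 + (-0.6945)^2/2 + (0.8268)^2/15 + (1.8473)^2/12
  = 43.3096 + 0.2412 + 0.0456 + 0.2844 = 43.8807
Step 3: Objective decrease = 0.5 * g^T H^(-1) g = 21.9403


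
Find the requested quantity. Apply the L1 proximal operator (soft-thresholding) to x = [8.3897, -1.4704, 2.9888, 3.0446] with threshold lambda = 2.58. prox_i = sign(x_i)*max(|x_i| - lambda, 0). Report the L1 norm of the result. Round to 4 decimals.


Soft-thresholding with lambda = 2.58:
prox(8.3897) = sign(8.3897)*max(|8.3897| - 2.58, 0) = 5.8097
prox(-1.4704) = sign(-1.4704)*max(|-1.4704| - 2.58, 0) = 0.0
prox(2.9888) = sign(2.9888)*max(|2.9888| - 2.58, 0) = 0.4088
prox(3.0446) = sign(3.0446)*max(|3.0446| - 2.58, 0) = 0.4646
prox(x) = [5.8097, 0.0, 0.4088, 0.4646]
||prox(x)||_1 = 5.8097 + 0.0 + 0.4088 + 0.4646 = 6.6831


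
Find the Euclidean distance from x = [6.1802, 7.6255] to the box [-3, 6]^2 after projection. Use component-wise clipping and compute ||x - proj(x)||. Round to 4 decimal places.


Project each component onto [-3, 6].
clip(6.1802) = 6.0, clip(7.6255) = 6.0
Projection = [6.0, 6.0]
Squared diffs: [0.0325, 2.6423]
Distance = sqrt(2.6748) = 1.6355


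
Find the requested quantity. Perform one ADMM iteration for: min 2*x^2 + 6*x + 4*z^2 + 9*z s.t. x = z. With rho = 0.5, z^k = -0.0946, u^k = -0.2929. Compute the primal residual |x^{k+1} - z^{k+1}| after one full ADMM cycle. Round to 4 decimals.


ADMM iteration with rho = 0.5, z^k = -0.0946, u^k = -0.2929
Step 1: x-update.
Minimize 2*x^2 + 6*x + (0.5/2)*(x + 0.0946 - 0.2929)^2
FOC: (2*2 + 0.5)*x = -6 + 0.5*(-0.0946 + 0.2929)
x^{k+1} = -1.3113
Step 2: z-update.
Minimize 4*z^2 + 9*z + (0.5/2)*(-1.3113 - z - 0.2929)^2
FOC: (2*4 + 0.5)*z = -9 + 0.5*(-1.3113 - 0.2929)
z^{k+1} = -1.1532
Step 3: u-update.
u^{k+1} = -0.2929 - 1.3113 + 1.1532 = -0.451
Step 4: Primal residual = |-1.3113 + 1.1532| = 0.1581


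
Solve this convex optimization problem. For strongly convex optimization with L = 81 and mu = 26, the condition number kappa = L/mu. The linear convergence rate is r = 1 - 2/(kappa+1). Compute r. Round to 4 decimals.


Step 1: Compute the condition number.
kappa = L/mu = 81/26 = 3.1154
Step 2: Compute the convergence rate.
r = 1 - 2/(kappa + 1) = 1 - 2*mu/(L + mu) = (L - mu)/(L + mu) = 55/107 = 0.514


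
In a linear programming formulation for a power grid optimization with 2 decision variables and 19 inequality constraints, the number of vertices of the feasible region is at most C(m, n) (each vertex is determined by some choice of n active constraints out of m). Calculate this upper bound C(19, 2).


Each vertex corresponds to some choice of n active constraints out of m, so the number of vertices is at most C(m, n) = m! / (n!(m-n)!).
m = 19, n = 2
Numerator: 19 * 18
Denominator: 2! = 2
C(19, 2) = 171


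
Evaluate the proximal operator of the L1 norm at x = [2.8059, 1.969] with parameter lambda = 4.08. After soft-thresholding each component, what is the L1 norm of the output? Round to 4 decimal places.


Soft-thresholding with lambda = 4.08:
prox(2.8059) = sign(2.8059)*max(|2.8059| - 4.08, 0) = 0.0
prox(1.969) = sign(1.969)*max(|1.969| - 4.08, 0) = 0.0
prox(x) = [0.0, 0.0]
||prox(x)||_1 = 0.0 + 0.0 = 0.0


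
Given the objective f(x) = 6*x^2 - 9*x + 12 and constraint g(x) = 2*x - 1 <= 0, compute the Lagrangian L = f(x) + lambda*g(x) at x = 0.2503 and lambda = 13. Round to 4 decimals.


Step 1: Evaluate f(x).
f(0.2503) = 6*0.2503^2 - 9*0.2503 + 12 = 10.1232
Step 2: Evaluate g(x).
g(0.2503) = 2*0.2503 - 1 = -0.4994
Step 3: Compute Lagrangian.
L = 10.1232 + 13*-0.4994 = 3.631


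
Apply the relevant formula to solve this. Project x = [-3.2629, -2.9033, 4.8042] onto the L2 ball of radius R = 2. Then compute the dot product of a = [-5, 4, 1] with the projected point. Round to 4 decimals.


Step 1: Compute ||x|| (intermediates to 6 decimals).
||x|| = sqrt((-3.2629)^2 + (-2.9033)^2 + 4.8042^2) = 6.492766
Step 2: Project.
Since ||x|| > R, scale = R/||x|| = 2/6.492766 = 0.308035, proj(x) = scale * x
proj(x) = [-1.005087, -0.894318, 1.479862]
Step 3: Dot product.
a^T * proj(x) = -5*(-1.005087) + 4*(-0.894318) + 1*1.479862 = 2.928


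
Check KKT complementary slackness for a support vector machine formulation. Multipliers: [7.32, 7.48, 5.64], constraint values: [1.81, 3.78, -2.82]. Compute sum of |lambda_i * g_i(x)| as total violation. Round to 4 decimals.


KKT complementary slackness check:
lambda_1 * g_1 = 7.32 * 1.81 = 13.2492
lambda_2 * g_2 = 7.48 * 3.78 = 28.2744
lambda_3 * g_3 = 5.64 * -2.82 = -15.9048
Total violation = 13.2492 + 28.2744 + 15.9048 = 57.4284


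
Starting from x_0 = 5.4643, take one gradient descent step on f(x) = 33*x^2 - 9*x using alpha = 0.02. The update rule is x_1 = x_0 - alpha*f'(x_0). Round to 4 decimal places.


We compute the gradient at x_0 and apply the update.
f'(x) = 66*x - 9
f'(5.4643) = 66*5.4643 - 9 = 351.6438
x_1 = 5.4643 - 0.02*351.6438 = -1.5686


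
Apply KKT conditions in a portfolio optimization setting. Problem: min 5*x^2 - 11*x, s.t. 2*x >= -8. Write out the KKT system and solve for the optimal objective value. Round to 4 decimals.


Step 1: Try lambda = 0 (constraint inactive).
Stationarity: 2*5*x - 11 = 0
x* = 11/(2*5) = 1.1
Check constraint: 2*1.1 = 2.2 >= -8 -- satisfied.
Step 2: Compute optimal value.
f(x*) = 5*1.1^2 - 11*1.1 = -6.05


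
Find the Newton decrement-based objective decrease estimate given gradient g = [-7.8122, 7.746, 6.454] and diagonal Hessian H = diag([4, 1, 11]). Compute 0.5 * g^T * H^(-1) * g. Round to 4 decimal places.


Step 1: H is diagonal, so H^(-1) * g = [-1.9531, 7.746, 0.5867].
Step 2: g^T H^(-1) g = sum_i g_i^2 / H_ii
  = (-7.8122)^2/4 + (7.746)^2/1 + (6.454)^2/11
  = 15.2576 + 60.0005 + 3.7867 = 79.0449
Step 3: Objective decrease = 0.5 * g^T H^(-1) g = 39.5224


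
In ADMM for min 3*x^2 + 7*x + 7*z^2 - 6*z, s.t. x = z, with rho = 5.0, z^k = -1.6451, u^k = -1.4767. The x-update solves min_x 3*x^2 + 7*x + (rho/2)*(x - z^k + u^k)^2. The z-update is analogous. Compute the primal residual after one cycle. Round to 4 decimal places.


ADMM iteration with rho = 5.0, z^k = -1.6451, u^k = -1.4767
Step 1: x-update.
Minimize 3*x^2 + 7*x + (5.0/2)*(x + 1.6451 - 1.4767)^2
FOC: (2*3 + 5.0)*x = -7 + 5.0*(-1.6451 + 1.4767)
x^{k+1} = -0.7129
Step 2: z-update.
Minimize 7*z^2 - 6*z + (5.0/2)*(-0.7129 - z - 1.4767)^2
FOC: (2*7 + 5.0)*z = 6 + 5.0*(-0.7129 - 1.4767)
z^{k+1} = -0.2604
Step 3: u-update.
u^{k+1} = -1.4767 - 0.7129 + 0.2604 = -1.9292
Step 4: Primal residual = |-0.7129 + 0.2604| = 0.4525


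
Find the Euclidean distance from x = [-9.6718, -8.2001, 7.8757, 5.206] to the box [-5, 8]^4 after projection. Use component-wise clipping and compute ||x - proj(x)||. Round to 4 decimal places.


Project each component onto [-5, 8].
clip(-9.6718) = -5.0, clip(-8.2001) = -5.0, clip(7.8757) = 7.8757, clip(5.206) = 5.206
Projection = [-5.0, -5.0, 7.8757, 5.206]
Squared diffs: [21.8257, 10.2406, 0.0, 0.0]
Distance = sqrt(32.0663) = 5.6627


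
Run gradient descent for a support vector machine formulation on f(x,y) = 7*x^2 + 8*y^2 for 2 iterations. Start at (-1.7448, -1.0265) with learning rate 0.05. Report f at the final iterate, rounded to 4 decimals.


Gradient descent on f(x,y) = 7*x^2 + 8*y^2.
Starting point: (-1.7448, -1.0265), alpha = 0.05
Step 1: grad_x = 2*7*-1.7448 = -24.4272, grad_y = 2*8*-1.0265 = -16.424
  x_1 = -1.7448 - 0.05*-24.4272 = -0.5234
  y_1 = -1.0265 - 0.05*-16.424 = -0.2053
Step 2: grad_x = 2*7*-0.5234 = -7.3282, grad_y = 2*8*-0.2053 = -3.2848
  x_2 = -0.5234 - 0.05*-7.3282 = -0.157
  y_2 = -0.2053 - 0.05*-3.2848 = -0.0411
f(-0.157, -0.0411) = 7*(-0.157)^2 + 8*(-0.0411)^2 = 0.1861


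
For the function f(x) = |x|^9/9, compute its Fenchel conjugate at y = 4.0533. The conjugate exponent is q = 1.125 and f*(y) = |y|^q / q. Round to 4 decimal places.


The conjugate exponent q satisfies 1/p + 1/q = 1.
p = 9, so q = 9/(9 - 1) = 1.125
|y|^q = 4.0533^1.125 = 4.8282
f*(4.0533) = 4.8282 / 1.125 = 4.2917


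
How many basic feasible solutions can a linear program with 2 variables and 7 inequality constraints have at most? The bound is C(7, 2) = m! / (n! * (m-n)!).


Each vertex corresponds to some choice of n active constraints out of m, so the number of vertices is at most C(m, n) = m! / (n!(m-n)!).
m = 7, n = 2
Numerator: 7 * 6
Denominator: 2! = 2
C(7, 2) = 21


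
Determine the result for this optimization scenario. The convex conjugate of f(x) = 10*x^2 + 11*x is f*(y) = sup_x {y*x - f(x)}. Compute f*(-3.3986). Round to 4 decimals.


f*(y) = sup_x {y*x - a*x^2 - b*x} = sup_x {(y-b)*x - a*x^2}
FOC: (y - b) - 2a*x = 0 => x* = (y - b)/(2a)
x* = (-3.3986 - 11)/(2*10) = -0.7199
f*(-3.3986) = (y-b)^2/(4a) = (-3.3986 - 11)^2/(4*10)
= 207.3197/40 = 5.183


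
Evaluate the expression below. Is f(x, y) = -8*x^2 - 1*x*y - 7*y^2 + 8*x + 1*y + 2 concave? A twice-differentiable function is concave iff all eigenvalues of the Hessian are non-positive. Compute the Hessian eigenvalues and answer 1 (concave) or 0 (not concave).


The Hessian of f(x,y) = -8*x^2 - 1*x*y - 7*y^2 + 8*x + 1*y + 2 is:
H = [[-16, -1], [-1, -14]]
Trace = -16 - 14 = -30
Determinant = -16*-14 - (-1)^2 = 223
Discriminant = (-30)^2 - 4*223 = 8.0
Eigenvalues: lambda_1 = -16.4142, lambda_2 = -13.5858
The function is concave.

1


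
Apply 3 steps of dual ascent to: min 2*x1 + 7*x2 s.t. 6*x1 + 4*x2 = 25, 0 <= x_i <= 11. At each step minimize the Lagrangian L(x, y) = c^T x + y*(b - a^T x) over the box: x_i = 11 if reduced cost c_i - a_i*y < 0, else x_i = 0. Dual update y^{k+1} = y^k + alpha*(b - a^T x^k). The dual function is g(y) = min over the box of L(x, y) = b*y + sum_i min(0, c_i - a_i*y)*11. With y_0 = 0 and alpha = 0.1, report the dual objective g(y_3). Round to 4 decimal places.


Dual ascent for LP: min 2*x1 + 7*x2, 6*x1 + 4*x2 = 25, 0 <= x_i <= 11
Step 1: y^k = 0.0, reduced costs: (2.0, 7.0)
  x^k = (0.0, 0.0), subgradient = b - a^T x = 25.0
  y^{k+1} = 0.0 + 0.1*25.0 = 2.5
Step 2: y^k = 2.5, reduced costs: (-13.0, -3.0)
  x^k = (11.0, 11.0), subgradient = b - a^T x = -85.0
  y^{k+1} = 2.5 + 0.1*-85.0 = -6.0
Step 3: y^k = -6.0, reduced costs: (38.0, 31.0)
  x^k = (0.0, 0.0), subgradient = b - a^T x = 25.0
  y^{k+1} = -6.0 + 0.1*25.0 = -3.5
Dual objective at y_3 = -3.5: reduced costs (23.0, 21.0), box minimizer x = (0.0, 0.0)
g(y_3) = b*y + (c1 - a1*y)*x1 + (c2 - a2*y)*x2 = 25*(-3.5) + 23.0*0.0 + 21.0*0.0 = -87.5 + 0.0 + 0.0 = -87.5


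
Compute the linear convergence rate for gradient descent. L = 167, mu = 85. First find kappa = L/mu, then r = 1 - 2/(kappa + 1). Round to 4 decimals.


Step 1: Compute the condition number.
kappa = L/mu = 167/85 = 1.9647
Step 2: Compute the convergence rate.
r = 1 - 2/(kappa + 1) = 1 - 2*mu/(L + mu) = (L - mu)/(L + mu) = 82/252 = 0.3254


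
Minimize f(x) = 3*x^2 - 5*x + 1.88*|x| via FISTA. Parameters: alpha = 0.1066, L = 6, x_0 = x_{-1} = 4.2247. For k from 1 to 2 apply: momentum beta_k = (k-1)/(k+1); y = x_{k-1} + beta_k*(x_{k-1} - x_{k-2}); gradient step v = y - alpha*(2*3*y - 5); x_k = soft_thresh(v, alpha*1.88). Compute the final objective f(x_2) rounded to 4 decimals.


FISTA on f(x) = 3*x^2 - 5*x + 1.88*|x|
L = 6, alpha = 0.1066
Iteration 1: beta = 0.0, y = 4.2247 + 0.0*(4.2247 - 4.2247) = 4.2247
  grad(y) = 20.3482, v = y - alpha*grad = 2.0556
  prox(v) = soft_thresh(2.0556, 0.2004) = 1.8552
Iteration 2: beta = 0.3333, y = 1.8552 + 0.3333*(1.8552 - 4.2247) = 1.0653
  grad(y) = 1.392, v = y - alpha*grad = 0.9169
  prox(v) = soft_thresh(0.9169, 0.2004) = 0.7165
f(x_2) = 3*0.7165^2 - 5*0.7165 + 1.88*|0.7165| = -0.6953


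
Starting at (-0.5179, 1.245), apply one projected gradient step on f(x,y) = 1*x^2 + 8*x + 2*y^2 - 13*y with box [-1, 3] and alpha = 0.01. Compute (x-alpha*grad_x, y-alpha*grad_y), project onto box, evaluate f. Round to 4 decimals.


Step 1: Compute gradient at (-0.5179, 1.245).
grad_x = 2*1*-0.5179 + 8 = 6.9642
grad_y = 2*2*1.245 - 13 = -8.02
Step 2: Gradient step.
x_raw = -0.5179 - 0.01*6.9642 = -0.5875
y_raw = 1.245 - 0.01*-8.02 = 1.3252
Step 3: Project onto [-1, 3].
x_proj = clip(-0.5875) = -0.5875
y_proj = clip(1.3252) = 1.3252
Step 4: Evaluate f.
f(-0.5875, 1.3252) = -18.0704


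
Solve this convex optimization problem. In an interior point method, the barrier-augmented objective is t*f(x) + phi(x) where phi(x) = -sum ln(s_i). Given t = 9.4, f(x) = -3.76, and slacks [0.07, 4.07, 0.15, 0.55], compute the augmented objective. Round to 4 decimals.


Step 1: Compute log-barrier.
ln values: [-2.6593, 1.4036, -1.8971, -0.5978]
phi = -(-2.6593 + 1.4036 - 1.8971 - 0.5978) = 3.7506
Step 2: Compute augmented objective.
t*f(x) = 9.4*-3.76 = -35.344
Total = -35.344 + 3.7506 = -31.5934


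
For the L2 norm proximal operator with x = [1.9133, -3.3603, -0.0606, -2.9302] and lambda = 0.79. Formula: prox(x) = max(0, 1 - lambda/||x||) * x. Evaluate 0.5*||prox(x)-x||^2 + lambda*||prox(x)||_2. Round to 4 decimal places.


Step 1: Compute ||x||.
||x|| = 4.852
Step 2: Compute scaling factor.
scale = max(0, 1 - 0.79/4.852) = 0.8372
Step 3: prox(x) = [1.6018, -2.8132, -0.0507, -2.4531]
||prox(x)|| = 4.062
Step 4: Proximal objective.
0.5*||prox-x||^2 = 0.3121
lambda*||prox|| = 3.209
Total = 3.521


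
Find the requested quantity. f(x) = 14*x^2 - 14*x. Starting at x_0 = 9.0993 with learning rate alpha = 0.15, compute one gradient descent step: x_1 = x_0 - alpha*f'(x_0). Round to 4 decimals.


We compute the gradient at x_0 and apply the update.
f'(x) = 28*x - 14
f'(9.0993) = 28*9.0993 - 14 = 240.7804
x_1 = 9.0993 - 0.15*240.7804 = -27.0178


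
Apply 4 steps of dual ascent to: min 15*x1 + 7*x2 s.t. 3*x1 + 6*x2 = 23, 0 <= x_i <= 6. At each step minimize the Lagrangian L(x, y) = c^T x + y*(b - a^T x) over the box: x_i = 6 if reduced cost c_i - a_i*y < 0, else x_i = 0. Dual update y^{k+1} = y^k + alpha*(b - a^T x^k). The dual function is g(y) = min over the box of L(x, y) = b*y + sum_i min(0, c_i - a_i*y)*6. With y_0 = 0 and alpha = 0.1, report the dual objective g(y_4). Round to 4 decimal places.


Dual ascent for LP: min 15*x1 + 7*x2, 3*x1 + 6*x2 = 23, 0 <= x_i <= 6
Step 1: y^k = 0.0, reduced costs: (15.0, 7.0)
  x^k = (0.0, 0.0), subgradient = b - a^T x = 23.0
  y^{k+1} = 0.0 + 0.1*23.0 = 2.3
Step 2: y^k = 2.3, reduced costs: (8.1, -6.8)
  x^k = (0.0, 6.0), subgradient = b - a^T x = -13.0
  y^{k+1} = 2.3 + 0.1*-13.0 = 1.0
Step 3: y^k = 1.0, reduced costs: (12.0, 1.0)
  x^k = (0.0, 0.0), subgradient = b - a^T x = 23.0
  y^{k+1} = 1.0 + 0.1*23.0 = 3.3
Step 4: y^k = 3.3, reduced costs: (5.1, -12.8)
  x^k = (0.0, 6.0), subgradient = b - a^T x = -13.0
  y^{k+1} = 3.3 + 0.1*-13.0 = 2.0
Dual objective at y_4 = 2.0: reduced costs (9.0, -5.0), box minimizer x = (0.0, 6.0)
g(y_4) = b*y + (c1 - a1*y)*x1 + (c2 - a2*y)*x2 = 23*2.0 + 9.0*0.0 + (-5.0)*6.0 = 46.0 + 0.0 - 30.0 = 16.0


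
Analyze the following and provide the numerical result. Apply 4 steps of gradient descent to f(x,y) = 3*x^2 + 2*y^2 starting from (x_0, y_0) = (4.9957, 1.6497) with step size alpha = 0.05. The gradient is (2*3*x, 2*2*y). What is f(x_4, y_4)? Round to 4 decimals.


Gradient descent on f(x,y) = 3*x^2 + 2*y^2.
Starting point: (4.9957, 1.6497), alpha = 0.05
Step 1: grad_x = 2*3*4.9957 = 29.9742, grad_y = 2*2*1.6497 = 6.5988
  x_1 = 4.9957 - 0.05*29.9742 = 3.497
  y_1 = 1.6497 - 0.05*6.5988 = 1.3198
Step 2: grad_x = 2*3*3.497 = 20.9819, grad_y = 2*2*1.3198 = 5.279
  x_2 = 3.497 - 0.05*20.9819 = 2.4479
  y_2 = 1.3198 - 0.05*5.279 = 1.0558
Step 3: grad_x = 2*3*2.4479 = 14.6874, grad_y = 2*2*1.0558 = 4.2232
  x_3 = 2.4479 - 0.05*14.6874 = 1.7135
  y_3 = 1.0558 - 0.05*4.2232 = 0.8446
Step 4: grad_x = 2*3*1.7135 = 10.2812, grad_y = 2*2*0.8446 = 3.3786
  x_4 = 1.7135 - 0.05*10.2812 = 1.1995
  y_4 = 0.8446 - 0.05*3.3786 = 0.6757
f(1.1995, 0.6757) = 3*1.1995^2 + 2*0.6757^2 = 5.2294


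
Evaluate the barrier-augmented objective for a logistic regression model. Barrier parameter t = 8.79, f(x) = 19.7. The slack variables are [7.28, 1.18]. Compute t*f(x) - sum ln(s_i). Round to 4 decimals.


Step 1: Compute log-barrier.
ln values: [1.9851, 0.1655]
phi = -(1.9851 + 0.1655) = -2.1506
Step 2: Compute augmented objective.
t*f(x) = 8.79*19.7 = 173.163
Total = 173.163 - 2.1506 = 171.0124


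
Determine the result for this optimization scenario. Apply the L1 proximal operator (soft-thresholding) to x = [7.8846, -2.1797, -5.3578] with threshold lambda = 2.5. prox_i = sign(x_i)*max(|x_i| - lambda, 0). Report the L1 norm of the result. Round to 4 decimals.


Soft-thresholding with lambda = 2.5:
prox(7.8846) = sign(7.8846)*max(|7.8846| - 2.5, 0) = 5.3846
prox(-2.1797) = sign(-2.1797)*max(|-2.1797| - 2.5, 0) = 0.0
prox(-5.3578) = sign(-5.3578)*max(|-5.3578| - 2.5, 0) = -2.8578
prox(x) = [5.3846, 0.0, -2.8578]
||prox(x)||_1 = 5.3846 + 0.0 + 2.8578 = 8.2424


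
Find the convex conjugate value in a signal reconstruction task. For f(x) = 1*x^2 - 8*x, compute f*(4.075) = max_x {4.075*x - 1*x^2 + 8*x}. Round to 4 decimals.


f*(y) = sup_x {y*x - a*x^2 - b*x} = sup_x {(y-b)*x - a*x^2}
FOC: (y - b) - 2a*x = 0 => x* = (y - b)/(2a)
x* = (4.075 + 8)/(2*1) = 6.0375
f*(4.075) = (y-b)^2/(4a) = (4.075 + 8)^2/(4*1)
= 145.8056/4 = 36.4514


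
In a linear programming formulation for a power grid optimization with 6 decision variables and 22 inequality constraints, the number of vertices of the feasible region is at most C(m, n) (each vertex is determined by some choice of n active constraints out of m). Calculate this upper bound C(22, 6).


Each vertex corresponds to some choice of n active constraints out of m, so the number of vertices is at most C(m, n) = m! / (n!(m-n)!).
m = 22, n = 6
Numerator: 22 * 21 * 20 * 19 * 18 * 17
Denominator: 6! = 720
C(22, 6) = 74613


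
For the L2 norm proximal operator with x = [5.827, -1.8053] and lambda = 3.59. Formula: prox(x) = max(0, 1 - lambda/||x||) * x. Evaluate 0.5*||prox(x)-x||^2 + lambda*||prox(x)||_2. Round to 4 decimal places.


Step 1: Compute ||x||.
||x|| = 6.1002
Step 2: Compute scaling factor.
scale = max(0, 1 - 3.59/6.1002) = 0.4115
Step 3: prox(x) = [2.3978, -0.7429]
||prox(x)|| = 2.5102
Step 4: Proximal objective.
0.5*||prox-x||^2 = 6.4441
lambda*||prox|| = 9.0116
Total = 15.4558


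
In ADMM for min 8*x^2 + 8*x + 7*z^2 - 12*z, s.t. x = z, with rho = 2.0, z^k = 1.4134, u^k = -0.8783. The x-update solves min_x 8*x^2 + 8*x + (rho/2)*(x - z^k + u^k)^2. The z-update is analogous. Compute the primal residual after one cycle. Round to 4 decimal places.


ADMM iteration with rho = 2.0, z^k = 1.4134, u^k = -0.8783
Step 1: x-update.
Minimize 8*x^2 + 8*x + (2.0/2)*(x - 1.4134 - 0.8783)^2
FOC: (2*8 + 2.0)*x = -8 + 2.0*(1.4134 + 0.8783)
x^{k+1} = -0.1898
Step 2: z-update.
Minimize 7*z^2 - 12*z + (2.0/2)*(-0.1898 - z - 0.8783)^2
FOC: (2*7 + 2.0)*z = 12 + 2.0*(-0.1898 - 0.8783)
z^{k+1} = 0.6165
Step 3: u-update.
u^{k+1} = -0.8783 - 0.1898 - 0.6165 = -1.6846
Step 4: Primal residual = |-0.1898 - 0.6165| = 0.8063


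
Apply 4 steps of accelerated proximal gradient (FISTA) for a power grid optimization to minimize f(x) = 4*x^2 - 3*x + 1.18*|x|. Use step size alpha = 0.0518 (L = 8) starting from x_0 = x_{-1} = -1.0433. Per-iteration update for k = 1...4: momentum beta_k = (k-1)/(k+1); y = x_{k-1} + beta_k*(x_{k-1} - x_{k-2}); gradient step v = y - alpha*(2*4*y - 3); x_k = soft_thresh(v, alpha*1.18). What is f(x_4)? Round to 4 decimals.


FISTA on f(x) = 4*x^2 - 3*x + 1.18*|x|
L = 8, alpha = 0.0518
Iteration 1: beta = 0.0, y = -1.0433 + 0.0*(-1.0433 + 1.0433) = -1.0433
  grad(y) = -11.3464, v = y - alpha*grad = -0.4556
  prox(v) = soft_thresh(-0.4556, 0.0611) = -0.3944
Iteration 2: beta = 0.3333, y = -0.3944 + 0.3333*(-0.3944 + 1.0433) = -0.1781
  grad(y) = -4.4251, v = y - alpha*grad = 0.0511
  prox(v) = soft_thresh(0.0511, 0.0611) = 0.0
Iteration 3: beta = 0.5, y = 0.0 + 0.5*(0.0 + 0.3944) = 0.1972
  grad(y) = -1.4223, v = y - alpha*grad = 0.2709
  prox(v) = soft_thresh(0.2709, 0.0611) = 0.2098
Iteration 4: beta = 0.6, y = 0.2098 + 0.6*(0.2098 - 0.0) = 0.3356
  grad(y) = -0.315, v = y - alpha*grad = 0.3519
  prox(v) = soft_thresh(0.3519, 0.0611) = 0.2908
f(x_4) = 4*0.2908^2 - 3*0.2908 + 1.18*|0.2908| = -0.191


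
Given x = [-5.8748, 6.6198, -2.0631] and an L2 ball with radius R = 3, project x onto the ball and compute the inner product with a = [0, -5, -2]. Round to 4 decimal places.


Step 1: Compute ||x|| (intermediates to 6 decimals).
||x|| = sqrt((-5.8748)^2 + 6.6198^2 + (-2.0631)^2) = 9.087982
Step 2: Project.
Since ||x|| > R, scale = R/||x|| = 3/9.087982 = 0.330106, proj(x) = scale * x
proj(x) = [-1.939307, 2.185236, -0.681042]
Step 3: Dot product.
a^T * proj(x) = 0*(-1.939307) - 5*2.185236 - 2*(-0.681042) = -9.5641


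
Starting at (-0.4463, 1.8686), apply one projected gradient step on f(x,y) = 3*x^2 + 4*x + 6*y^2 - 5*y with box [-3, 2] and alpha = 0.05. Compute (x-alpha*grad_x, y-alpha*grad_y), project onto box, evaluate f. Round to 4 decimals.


Step 1: Compute gradient at (-0.4463, 1.8686).
grad_x = 2*3*-0.4463 + 4 = 1.3222
grad_y = 2*6*1.8686 - 5 = 17.4232
Step 2: Gradient step.
x_raw = -0.4463 - 0.05*1.3222 = -0.5124
y_raw = 1.8686 - 0.05*17.4232 = 0.9974
Step 3: Project onto [-3, 2].
x_proj = clip(-0.5124) = -0.5124
y_proj = clip(0.9974) = 0.9974
Step 4: Evaluate f.
f(-0.5124, 0.9974) = -0.2798


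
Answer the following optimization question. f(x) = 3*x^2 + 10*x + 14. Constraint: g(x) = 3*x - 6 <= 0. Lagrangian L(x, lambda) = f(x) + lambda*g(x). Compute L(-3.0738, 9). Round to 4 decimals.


Step 1: Evaluate f(x).
f(-3.0738) = 3*(-3.0738)^2 + 10*(-3.0738) + 14 = 11.6067
Step 2: Evaluate g(x).
g(-3.0738) = 3*-3.0738 - 6 = -15.2214
Step 3: Compute Lagrangian.
L = 11.6067 + 9*-15.2214 = -125.3859


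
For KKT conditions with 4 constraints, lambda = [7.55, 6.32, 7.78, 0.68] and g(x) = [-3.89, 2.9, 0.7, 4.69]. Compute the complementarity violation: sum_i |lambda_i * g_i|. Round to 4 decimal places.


KKT complementary slackness check:
lambda_1 * g_1 = 7.55 * -3.89 = -29.3695
lambda_2 * g_2 = 6.32 * 2.9 = 18.328
lambda_3 * g_3 = 7.78 * 0.7 = 5.446
lambda_4 * g_4 = 0.68 * 4.69 = 3.1892
Total violation = 29.3695 + 18.328 + 5.446 + 3.1892 = 56.3327


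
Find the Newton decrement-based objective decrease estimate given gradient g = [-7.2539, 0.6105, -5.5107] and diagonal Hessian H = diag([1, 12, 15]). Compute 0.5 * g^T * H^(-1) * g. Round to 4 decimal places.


Step 1: H is diagonal, so H^(-1) * g = [-7.2539, 0.0509, -0.3674].
Step 2: g^T H^(-1) g = sum_i g_i^2 / H_ii
  = (-7.2539)^2/1 + (0.6105)^2/12 + (-5.5107)^2/15
  = 52.6191 + 0.0311 + 2.0245 = 54.6746
Step 3: Objective decrease = 0.5 * g^T H^(-1) g = 27.3373


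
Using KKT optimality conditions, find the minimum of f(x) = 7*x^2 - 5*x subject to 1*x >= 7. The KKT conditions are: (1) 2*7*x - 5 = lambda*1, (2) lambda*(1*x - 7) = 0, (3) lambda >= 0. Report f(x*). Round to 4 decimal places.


Step 1: Try lambda = 0 (constraint inactive).
x_unc = 5/(2*7) = 0.3571
Check: 1*0.3571 = 0.3571 < 7 -- violated!
Step 2: Constraint must be active: 1*x = 7
x* = 7/1 = 7.0
lambda = (2*7*7.0 - 5)/1 = 93.0
Step 3: Compute optimal value.
f(x*) = 7*7.0^2 - 5*7.0 = 308.0


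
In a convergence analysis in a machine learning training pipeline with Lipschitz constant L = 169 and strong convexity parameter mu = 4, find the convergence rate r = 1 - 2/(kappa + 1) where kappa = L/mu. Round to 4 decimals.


Step 1: Compute the condition number.
kappa = L/mu = 169/4 = 42.25
Step 2: Compute the convergence rate.
r = 1 - 2/(kappa + 1) = 1 - 2*mu/(L + mu) = (L - mu)/(L + mu) = 165/173 = 0.9538


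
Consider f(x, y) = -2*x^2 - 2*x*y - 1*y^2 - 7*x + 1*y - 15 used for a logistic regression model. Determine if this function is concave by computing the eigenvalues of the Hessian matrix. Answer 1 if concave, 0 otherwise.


The Hessian of f(x,y) = -2*x^2 - 2*x*y - 1*y^2 - 7*x + 1*y - 15 is:
H = [[-4, -2], [-2, -2]]
Trace = -4 - 2 = -6
Determinant = -4*-2 - (-2)^2 = 4
Discriminant = (-6)^2 - 4*4 = 20.0
Eigenvalues: lambda_1 = -5.2361, lambda_2 = -0.7639
The function is concave.

1


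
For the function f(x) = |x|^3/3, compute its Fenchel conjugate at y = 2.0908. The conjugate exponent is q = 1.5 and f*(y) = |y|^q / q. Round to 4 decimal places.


The conjugate exponent q satisfies 1/p + 1/q = 1.
p = 3, so q = 3/(3 - 1) = 1.5
|y|^q = 2.0908^1.5 = 3.0232
f*(2.0908) = 3.0232 / 1.5 = 2.0155


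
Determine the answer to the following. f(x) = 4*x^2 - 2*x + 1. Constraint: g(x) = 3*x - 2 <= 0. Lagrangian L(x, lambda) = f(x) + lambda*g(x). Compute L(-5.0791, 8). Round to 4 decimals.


Step 1: Evaluate f(x).
f(-5.0791) = 4*(-5.0791)^2 - 2*(-5.0791) + 1 = 114.3472
Step 2: Evaluate g(x).
g(-5.0791) = 3*-5.0791 - 2 = -17.2373
Step 3: Compute Lagrangian.
L = 114.3472 + 8*-17.2373 = -23.5512


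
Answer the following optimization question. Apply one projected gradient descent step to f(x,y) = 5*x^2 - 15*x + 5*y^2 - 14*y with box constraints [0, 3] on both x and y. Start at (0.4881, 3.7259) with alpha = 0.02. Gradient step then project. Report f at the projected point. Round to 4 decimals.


Step 1: Compute gradient at (0.4881, 3.7259).
grad_x = 2*5*0.4881 - 15 = -10.119
grad_y = 2*5*3.7259 - 14 = 23.259
Step 2: Gradient step.
x_raw = 0.4881 - 0.02*-10.119 = 0.6905
y_raw = 3.7259 - 0.02*23.259 = 3.2607
Step 3: Project onto [0, 3].
x_proj = clip(0.6905) = 0.6905
y_proj = clip(3.2607) = 3.0
Step 4: Evaluate f.
f(0.6905, 3.0) = -4.9734


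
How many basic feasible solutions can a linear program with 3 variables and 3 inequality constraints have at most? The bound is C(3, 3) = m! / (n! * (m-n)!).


Each vertex corresponds to some choice of n active constraints out of m, so the number of vertices is at most C(m, n) = m! / (n!(m-n)!).
m = 3, n = 3
Numerator: 3 * 2 * 1
Denominator: 3! = 6
C(3, 3) = 1


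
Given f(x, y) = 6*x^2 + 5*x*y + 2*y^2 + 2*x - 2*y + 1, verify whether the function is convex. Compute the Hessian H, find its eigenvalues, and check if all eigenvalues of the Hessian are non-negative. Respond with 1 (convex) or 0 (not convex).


The Hessian of f(x,y) = 6*x^2 + 5*x*y + 2*y^2 + 2*x - 2*y + 1 is:
H = [[12, 5], [5, 4]]
Trace = 12 + 4 = 16
Determinant = 12*4 - (5)^2 = 23
Discriminant = (16)^2 - 4*23 = 164.0
Eigenvalues: lambda_1 = 1.5969, lambda_2 = 14.4031
The function is convex.

1


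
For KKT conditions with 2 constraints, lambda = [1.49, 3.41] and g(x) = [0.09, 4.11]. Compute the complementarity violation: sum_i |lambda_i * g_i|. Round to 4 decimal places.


KKT complementary slackness check:
lambda_1 * g_1 = 1.49 * 0.09 = 0.1341
lambda_2 * g_2 = 3.41 * 4.11 = 14.0151
Total violation = 0.1341 + 14.0151 = 14.1492


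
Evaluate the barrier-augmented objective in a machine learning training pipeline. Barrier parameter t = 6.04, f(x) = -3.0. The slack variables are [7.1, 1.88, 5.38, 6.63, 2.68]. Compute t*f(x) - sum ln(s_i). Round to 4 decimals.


Step 1: Compute log-barrier.
ln values: [1.9601, 0.6313, 1.6827, 1.8916, 0.9858]
phi = -(1.9601 + 0.6313 + 1.6827 + 1.8916 + 0.9858) = -7.1515
Step 2: Compute augmented objective.
t*f(x) = 6.04*-3.0 = -18.12
Total = -18.12 - 7.1515 = -25.2715


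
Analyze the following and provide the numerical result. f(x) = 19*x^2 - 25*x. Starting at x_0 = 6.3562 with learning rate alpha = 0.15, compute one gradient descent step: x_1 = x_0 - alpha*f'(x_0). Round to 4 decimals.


We compute the gradient at x_0 and apply the update.
f'(x) = 38*x - 25
f'(6.3562) = 38*6.3562 - 25 = 216.5356
x_1 = 6.3562 - 0.15*216.5356 = -26.1241


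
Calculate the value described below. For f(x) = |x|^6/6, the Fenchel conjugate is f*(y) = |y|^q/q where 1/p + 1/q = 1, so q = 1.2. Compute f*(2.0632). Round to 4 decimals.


The conjugate exponent q satisfies 1/p + 1/q = 1.
p = 6, so q = 6/(6 - 1) = 1.2
|y|^q = 2.0632^1.2 = 2.3848
f*(2.0632) = 2.3848 / 1.2 = 1.9873


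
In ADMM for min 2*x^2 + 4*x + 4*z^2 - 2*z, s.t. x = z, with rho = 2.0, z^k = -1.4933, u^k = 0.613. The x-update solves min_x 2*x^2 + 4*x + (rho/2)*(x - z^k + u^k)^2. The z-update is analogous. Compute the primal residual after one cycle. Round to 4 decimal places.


ADMM iteration with rho = 2.0, z^k = -1.4933, u^k = 0.613
Step 1: x-update.
Minimize 2*x^2 + 4*x + (2.0/2)*(x + 1.4933 + 0.613)^2
FOC: (2*2 + 2.0)*x = -4 + 2.0*(-1.4933 - 0.613)
x^{k+1} = -1.3688
Step 2: z-update.
Minimize 4*z^2 - 2*z + (2.0/2)*(-1.3688 - z + 0.613)^2
FOC: (2*4 + 2.0)*z = 2 + 2.0*(-1.3688 + 0.613)
z^{k+1} = 0.0488
Step 3: u-update.
u^{k+1} = 0.613 - 1.3688 - 0.0488 = -0.8046
Step 4: Primal residual = |-1.3688 - 0.0488| = 1.4176


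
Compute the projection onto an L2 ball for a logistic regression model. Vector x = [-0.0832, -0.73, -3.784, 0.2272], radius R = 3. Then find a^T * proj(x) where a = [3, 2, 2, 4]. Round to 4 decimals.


Step 1: Compute ||x|| (intermediates to 6 decimals).
||x|| = sqrt((-0.0832)^2 + (-0.73)^2 + (-3.784)^2 + 0.2272^2) = 3.86136
Step 2: Project.
Since ||x|| > R, scale = R/||x|| = 3/3.86136 = 0.776928, proj(x) = scale * x
proj(x) = [-0.06464, -0.567157, -2.939896, 0.176518]
Step 3: Dot product.
a^T * proj(x) = 3*(-0.06464) + 2*(-0.567157) + 2*(-2.939896) + 4*0.176518 = -6.502
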